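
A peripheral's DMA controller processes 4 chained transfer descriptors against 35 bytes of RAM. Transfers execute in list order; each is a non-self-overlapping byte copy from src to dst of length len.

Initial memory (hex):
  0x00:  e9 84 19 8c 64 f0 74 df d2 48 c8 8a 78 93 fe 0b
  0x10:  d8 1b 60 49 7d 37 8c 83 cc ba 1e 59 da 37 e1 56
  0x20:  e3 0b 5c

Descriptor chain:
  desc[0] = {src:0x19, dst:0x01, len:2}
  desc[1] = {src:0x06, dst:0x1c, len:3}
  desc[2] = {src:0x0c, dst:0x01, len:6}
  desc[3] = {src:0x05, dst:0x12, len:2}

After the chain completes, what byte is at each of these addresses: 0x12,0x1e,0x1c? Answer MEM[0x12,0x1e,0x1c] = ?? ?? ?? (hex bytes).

D0: mem[0x01..0x02] <- [ba 1e]
D1: mem[0x1c..0x1e] <- [74 df d2]
D2: mem[0x01..0x06] <- [78 93 fe 0b d8 1b]
D3: mem[0x12..0x13] <- [d8 1b]
query mem[0x12]=0xd8, mem[0x1e]=0xd2, mem[0x1c]=0x74

MEM[0x12,0x1e,0x1c] = d8 d2 74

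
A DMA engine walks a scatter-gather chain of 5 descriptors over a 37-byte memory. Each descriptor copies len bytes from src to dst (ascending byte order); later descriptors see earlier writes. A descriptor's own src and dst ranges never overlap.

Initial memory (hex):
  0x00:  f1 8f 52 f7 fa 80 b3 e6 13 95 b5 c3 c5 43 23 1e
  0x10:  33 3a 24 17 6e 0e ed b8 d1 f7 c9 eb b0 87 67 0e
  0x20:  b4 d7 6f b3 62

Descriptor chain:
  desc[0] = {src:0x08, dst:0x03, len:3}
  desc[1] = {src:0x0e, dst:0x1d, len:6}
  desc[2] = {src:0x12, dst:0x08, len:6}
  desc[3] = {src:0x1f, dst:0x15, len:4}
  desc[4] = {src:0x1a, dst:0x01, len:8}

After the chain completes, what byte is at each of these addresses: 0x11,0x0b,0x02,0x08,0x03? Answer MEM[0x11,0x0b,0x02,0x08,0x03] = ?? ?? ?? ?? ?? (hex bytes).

  after D0: wrote 3B at 0x03 = 1395b5
  after D1: wrote 6B at 0x1d = 231e333a2417
  after D2: wrote 6B at 0x08 = 24176e0eedb8
  after D3: wrote 4B at 0x15 = 333a2417
  after D4: wrote 8B at 0x01 = c9ebb0231e333a24
query mem[0x11]=0x3a, mem[0x0b]=0x0e, mem[0x02]=0xeb, mem[0x08]=0x24, mem[0x03]=0xb0

MEM[0x11,0x0b,0x02,0x08,0x03] = 3a 0e eb 24 b0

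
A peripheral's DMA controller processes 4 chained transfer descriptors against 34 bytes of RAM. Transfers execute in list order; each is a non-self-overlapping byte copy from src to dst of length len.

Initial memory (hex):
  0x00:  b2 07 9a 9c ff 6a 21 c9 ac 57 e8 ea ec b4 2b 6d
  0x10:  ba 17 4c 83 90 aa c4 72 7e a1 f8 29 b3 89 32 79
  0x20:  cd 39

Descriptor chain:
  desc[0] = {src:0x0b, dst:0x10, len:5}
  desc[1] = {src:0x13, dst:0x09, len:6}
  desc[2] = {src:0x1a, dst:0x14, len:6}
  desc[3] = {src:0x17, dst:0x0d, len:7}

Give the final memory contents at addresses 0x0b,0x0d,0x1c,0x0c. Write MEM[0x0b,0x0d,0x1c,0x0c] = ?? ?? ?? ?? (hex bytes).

D0: mem[0x10..0x14] <- [ea ec b4 2b 6d]
D1: mem[0x09..0x0e] <- [2b 6d aa c4 72 7e]
D2: mem[0x14..0x19] <- [f8 29 b3 89 32 79]
D3: mem[0x0d..0x13] <- [89 32 79 f8 29 b3 89]
query mem[0x0b]=0xaa, mem[0x0d]=0x89, mem[0x1c]=0xb3, mem[0x0c]=0xc4

MEM[0x0b,0x0d,0x1c,0x0c] = aa 89 b3 c4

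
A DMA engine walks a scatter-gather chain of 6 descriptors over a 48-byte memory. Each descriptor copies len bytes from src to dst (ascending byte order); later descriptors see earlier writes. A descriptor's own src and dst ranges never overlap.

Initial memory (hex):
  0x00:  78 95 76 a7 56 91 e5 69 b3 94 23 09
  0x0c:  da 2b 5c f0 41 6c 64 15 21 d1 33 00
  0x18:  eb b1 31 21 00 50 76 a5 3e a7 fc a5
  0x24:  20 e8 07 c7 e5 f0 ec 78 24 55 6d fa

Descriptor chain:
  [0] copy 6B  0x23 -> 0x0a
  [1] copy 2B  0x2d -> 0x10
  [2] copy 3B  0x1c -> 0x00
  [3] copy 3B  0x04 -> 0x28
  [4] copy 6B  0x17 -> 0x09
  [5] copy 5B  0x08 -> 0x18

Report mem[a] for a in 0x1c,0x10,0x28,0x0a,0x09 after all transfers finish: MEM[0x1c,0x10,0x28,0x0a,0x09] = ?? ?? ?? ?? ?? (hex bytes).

MEM[0x1c,0x10,0x28,0x0a,0x09] = 31 55 56 eb 00

D0: mem[0x0a..0x0f] <- [a5 20 e8 07 c7 e5]
D1: mem[0x10..0x11] <- [55 6d]
D2: mem[0x00..0x02] <- [00 50 76]
D3: mem[0x28..0x2a] <- [56 91 e5]
D4: mem[0x09..0x0e] <- [00 eb b1 31 21 00]
D5: mem[0x18..0x1c] <- [b3 00 eb b1 31]
query mem[0x1c]=0x31, mem[0x10]=0x55, mem[0x28]=0x56, mem[0x0a]=0xeb, mem[0x09]=0x00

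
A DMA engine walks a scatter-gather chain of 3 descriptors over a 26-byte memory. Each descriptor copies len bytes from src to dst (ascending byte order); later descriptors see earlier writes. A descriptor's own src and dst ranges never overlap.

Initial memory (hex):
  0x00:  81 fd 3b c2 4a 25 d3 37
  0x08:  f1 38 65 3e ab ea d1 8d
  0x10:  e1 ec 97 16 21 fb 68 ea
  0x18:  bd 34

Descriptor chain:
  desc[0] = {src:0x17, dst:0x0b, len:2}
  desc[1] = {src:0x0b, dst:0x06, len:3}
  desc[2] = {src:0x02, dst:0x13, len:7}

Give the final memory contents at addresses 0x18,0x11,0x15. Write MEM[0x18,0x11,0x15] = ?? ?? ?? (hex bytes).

D0: mem[0x0b..0x0c] <- [ea bd]
D1: mem[0x06..0x08] <- [ea bd ea]
D2: mem[0x13..0x19] <- [3b c2 4a 25 ea bd ea]
query mem[0x18]=0xbd, mem[0x11]=0xec, mem[0x15]=0x4a

MEM[0x18,0x11,0x15] = bd ec 4a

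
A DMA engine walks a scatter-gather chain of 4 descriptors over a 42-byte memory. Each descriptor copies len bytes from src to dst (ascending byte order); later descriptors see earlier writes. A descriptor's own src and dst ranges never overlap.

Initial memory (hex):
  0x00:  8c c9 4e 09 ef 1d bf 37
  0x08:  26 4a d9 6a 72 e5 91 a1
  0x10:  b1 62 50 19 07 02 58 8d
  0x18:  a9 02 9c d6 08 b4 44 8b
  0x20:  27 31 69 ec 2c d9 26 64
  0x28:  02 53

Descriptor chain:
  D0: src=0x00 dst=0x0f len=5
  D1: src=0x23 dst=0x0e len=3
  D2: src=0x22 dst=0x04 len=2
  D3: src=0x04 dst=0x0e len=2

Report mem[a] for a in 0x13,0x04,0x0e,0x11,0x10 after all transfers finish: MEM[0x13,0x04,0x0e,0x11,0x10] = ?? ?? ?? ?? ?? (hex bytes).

MEM[0x13,0x04,0x0e,0x11,0x10] = ef 69 69 4e d9

#0 dst[0x0f+5] := {0x8c,0xc9,0x4e,0x09,0xef}
#1 dst[0x0e+3] := {0xec,0x2c,0xd9}
#2 dst[0x04+2] := {0x69,0xec}
#3 dst[0x0e+2] := {0x69,0xec}
query mem[0x13]=0xef, mem[0x04]=0x69, mem[0x0e]=0x69, mem[0x11]=0x4e, mem[0x10]=0xd9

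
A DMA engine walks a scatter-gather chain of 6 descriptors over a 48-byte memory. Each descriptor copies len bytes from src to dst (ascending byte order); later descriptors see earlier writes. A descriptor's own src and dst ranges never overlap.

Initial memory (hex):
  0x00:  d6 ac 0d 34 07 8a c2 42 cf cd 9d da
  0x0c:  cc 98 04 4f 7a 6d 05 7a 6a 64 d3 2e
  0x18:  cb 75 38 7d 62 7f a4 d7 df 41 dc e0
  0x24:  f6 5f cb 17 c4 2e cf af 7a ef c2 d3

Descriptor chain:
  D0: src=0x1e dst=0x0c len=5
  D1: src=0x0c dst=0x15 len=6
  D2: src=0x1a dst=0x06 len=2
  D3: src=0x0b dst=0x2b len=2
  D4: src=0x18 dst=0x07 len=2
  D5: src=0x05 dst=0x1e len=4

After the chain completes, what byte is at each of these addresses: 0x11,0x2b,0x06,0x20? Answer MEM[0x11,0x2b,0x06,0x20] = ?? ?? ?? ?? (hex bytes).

MEM[0x11,0x2b,0x06,0x20] = 6d da 6d 41

#0 dst[0x0c+5] := {0xa4,0xd7,0xdf,0x41,0xdc}
#1 dst[0x15+6] := {0xa4,0xd7,0xdf,0x41,0xdc,0x6d}
#2 dst[0x06+2] := {0x6d,0x7d}
#3 dst[0x2b+2] := {0xda,0xa4}
#4 dst[0x07+2] := {0x41,0xdc}
#5 dst[0x1e+4] := {0x8a,0x6d,0x41,0xdc}
query mem[0x11]=0x6d, mem[0x2b]=0xda, mem[0x06]=0x6d, mem[0x20]=0x41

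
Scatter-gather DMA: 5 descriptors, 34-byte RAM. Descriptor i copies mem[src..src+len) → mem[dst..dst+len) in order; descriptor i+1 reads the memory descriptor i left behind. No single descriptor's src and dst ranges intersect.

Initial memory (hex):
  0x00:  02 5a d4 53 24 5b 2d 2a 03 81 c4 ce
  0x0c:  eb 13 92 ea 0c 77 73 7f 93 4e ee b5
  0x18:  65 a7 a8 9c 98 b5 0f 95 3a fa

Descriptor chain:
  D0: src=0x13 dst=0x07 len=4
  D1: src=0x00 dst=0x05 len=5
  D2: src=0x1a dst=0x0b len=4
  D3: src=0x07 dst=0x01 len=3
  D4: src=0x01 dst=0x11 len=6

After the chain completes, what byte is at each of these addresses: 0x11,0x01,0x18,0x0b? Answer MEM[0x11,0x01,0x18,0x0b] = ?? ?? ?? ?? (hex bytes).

#0 dst[0x07+4] := {0x7f,0x93,0x4e,0xee}
#1 dst[0x05+5] := {0x02,0x5a,0xd4,0x53,0x24}
#2 dst[0x0b+4] := {0xa8,0x9c,0x98,0xb5}
#3 dst[0x01+3] := {0xd4,0x53,0x24}
#4 dst[0x11+6] := {0xd4,0x53,0x24,0x24,0x02,0x5a}
query mem[0x11]=0xd4, mem[0x01]=0xd4, mem[0x18]=0x65, mem[0x0b]=0xa8

MEM[0x11,0x01,0x18,0x0b] = d4 d4 65 a8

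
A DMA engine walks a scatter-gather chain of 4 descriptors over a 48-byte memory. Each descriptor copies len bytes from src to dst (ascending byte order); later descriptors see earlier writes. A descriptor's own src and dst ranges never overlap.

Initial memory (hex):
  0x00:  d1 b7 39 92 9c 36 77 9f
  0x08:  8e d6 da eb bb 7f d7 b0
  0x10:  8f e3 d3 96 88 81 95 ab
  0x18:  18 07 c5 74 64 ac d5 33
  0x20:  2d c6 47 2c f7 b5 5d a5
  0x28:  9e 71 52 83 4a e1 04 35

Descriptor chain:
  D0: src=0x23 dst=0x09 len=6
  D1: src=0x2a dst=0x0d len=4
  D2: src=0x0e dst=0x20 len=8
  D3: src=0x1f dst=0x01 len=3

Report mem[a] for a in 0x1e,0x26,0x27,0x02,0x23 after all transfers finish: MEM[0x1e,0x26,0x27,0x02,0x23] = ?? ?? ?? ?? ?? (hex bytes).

  after D0: wrote 6B at 0x09 = 2cf7b55da59e
  after D1: wrote 4B at 0x0d = 52834ae1
  after D2: wrote 8B at 0x20 = 834ae1e3d3968881
  after D3: wrote 3B at 0x01 = 33834a
query mem[0x1e]=0xd5, mem[0x26]=0x88, mem[0x27]=0x81, mem[0x02]=0x83, mem[0x23]=0xe3

MEM[0x1e,0x26,0x27,0x02,0x23] = d5 88 81 83 e3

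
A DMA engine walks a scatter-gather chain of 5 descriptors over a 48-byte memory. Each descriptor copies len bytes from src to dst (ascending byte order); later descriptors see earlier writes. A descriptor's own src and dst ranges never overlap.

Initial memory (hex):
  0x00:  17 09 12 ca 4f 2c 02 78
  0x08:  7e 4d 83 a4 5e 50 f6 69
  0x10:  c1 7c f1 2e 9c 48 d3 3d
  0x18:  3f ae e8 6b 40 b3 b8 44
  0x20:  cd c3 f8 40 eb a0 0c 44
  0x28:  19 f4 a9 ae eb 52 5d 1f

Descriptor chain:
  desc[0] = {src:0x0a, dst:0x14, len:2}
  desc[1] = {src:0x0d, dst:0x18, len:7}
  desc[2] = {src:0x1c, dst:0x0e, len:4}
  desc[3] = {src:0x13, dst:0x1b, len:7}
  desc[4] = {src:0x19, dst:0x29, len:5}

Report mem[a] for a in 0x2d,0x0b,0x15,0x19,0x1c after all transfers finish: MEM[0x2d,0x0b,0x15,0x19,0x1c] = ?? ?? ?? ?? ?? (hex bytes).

MEM[0x2d,0x0b,0x15,0x19,0x1c] = a4 a4 a4 f6 83

#0 dst[0x14+2] := {0x83,0xa4}
#1 dst[0x18+7] := {0x50,0xf6,0x69,0xc1,0x7c,0xf1,0x2e}
#2 dst[0x0e+4] := {0x7c,0xf1,0x2e,0x44}
#3 dst[0x1b+7] := {0x2e,0x83,0xa4,0xd3,0x3d,0x50,0xf6}
#4 dst[0x29+5] := {0xf6,0x69,0x2e,0x83,0xa4}
query mem[0x2d]=0xa4, mem[0x0b]=0xa4, mem[0x15]=0xa4, mem[0x19]=0xf6, mem[0x1c]=0x83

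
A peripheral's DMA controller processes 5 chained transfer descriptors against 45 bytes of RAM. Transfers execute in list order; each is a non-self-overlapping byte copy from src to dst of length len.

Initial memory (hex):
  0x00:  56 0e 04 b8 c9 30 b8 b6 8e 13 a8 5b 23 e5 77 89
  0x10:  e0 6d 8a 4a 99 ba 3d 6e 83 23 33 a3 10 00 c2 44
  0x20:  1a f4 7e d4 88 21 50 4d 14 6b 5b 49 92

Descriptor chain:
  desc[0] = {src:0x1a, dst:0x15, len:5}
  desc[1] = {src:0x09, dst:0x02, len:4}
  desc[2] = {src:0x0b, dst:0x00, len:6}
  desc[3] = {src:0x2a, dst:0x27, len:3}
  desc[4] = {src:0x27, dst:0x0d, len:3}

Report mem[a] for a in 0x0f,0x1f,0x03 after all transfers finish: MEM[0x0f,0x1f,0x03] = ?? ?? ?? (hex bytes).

MEM[0x0f,0x1f,0x03] = 92 44 77

  after D0: wrote 5B at 0x15 = 33a31000c2
  after D1: wrote 4B at 0x02 = 13a85b23
  after D2: wrote 6B at 0x00 = 5b23e57789e0
  after D3: wrote 3B at 0x27 = 5b4992
  after D4: wrote 3B at 0x0d = 5b4992
query mem[0x0f]=0x92, mem[0x1f]=0x44, mem[0x03]=0x77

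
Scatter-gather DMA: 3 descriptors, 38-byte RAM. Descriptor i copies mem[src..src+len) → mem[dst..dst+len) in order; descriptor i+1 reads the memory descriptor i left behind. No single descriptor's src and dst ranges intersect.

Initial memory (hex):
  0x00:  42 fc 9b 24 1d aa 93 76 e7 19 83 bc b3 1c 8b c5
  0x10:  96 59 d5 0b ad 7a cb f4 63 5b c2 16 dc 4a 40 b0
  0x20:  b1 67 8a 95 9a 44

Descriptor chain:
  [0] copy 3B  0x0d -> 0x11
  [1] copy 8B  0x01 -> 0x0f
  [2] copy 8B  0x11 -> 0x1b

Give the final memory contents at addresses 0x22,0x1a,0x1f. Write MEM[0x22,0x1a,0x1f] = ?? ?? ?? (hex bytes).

  after D0: wrote 3B at 0x11 = 1c8bc5
  after D1: wrote 8B at 0x0f = fc9b241daa9376e7
  after D2: wrote 8B at 0x1b = 241daa9376e7f463
query mem[0x22]=0x63, mem[0x1a]=0xc2, mem[0x1f]=0x76

MEM[0x22,0x1a,0x1f] = 63 c2 76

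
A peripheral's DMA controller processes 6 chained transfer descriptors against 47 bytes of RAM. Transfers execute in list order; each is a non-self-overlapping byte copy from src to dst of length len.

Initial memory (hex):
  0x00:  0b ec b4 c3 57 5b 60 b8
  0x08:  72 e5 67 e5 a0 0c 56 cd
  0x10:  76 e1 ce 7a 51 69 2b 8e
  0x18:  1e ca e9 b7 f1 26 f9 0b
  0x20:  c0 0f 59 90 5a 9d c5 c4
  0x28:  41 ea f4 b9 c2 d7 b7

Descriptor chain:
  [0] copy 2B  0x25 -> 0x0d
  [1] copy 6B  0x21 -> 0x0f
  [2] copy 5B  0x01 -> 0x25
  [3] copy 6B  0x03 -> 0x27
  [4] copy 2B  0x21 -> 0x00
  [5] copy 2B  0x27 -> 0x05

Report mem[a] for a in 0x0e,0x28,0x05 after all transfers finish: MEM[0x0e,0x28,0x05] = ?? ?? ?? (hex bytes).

D0: mem[0x0d..0x0e] <- [9d c5]
D1: mem[0x0f..0x14] <- [0f 59 90 5a 9d c5]
D2: mem[0x25..0x29] <- [ec b4 c3 57 5b]
D3: mem[0x27..0x2c] <- [c3 57 5b 60 b8 72]
D4: mem[0x00..0x01] <- [0f 59]
D5: mem[0x05..0x06] <- [c3 57]
query mem[0x0e]=0xc5, mem[0x28]=0x57, mem[0x05]=0xc3

MEM[0x0e,0x28,0x05] = c5 57 c3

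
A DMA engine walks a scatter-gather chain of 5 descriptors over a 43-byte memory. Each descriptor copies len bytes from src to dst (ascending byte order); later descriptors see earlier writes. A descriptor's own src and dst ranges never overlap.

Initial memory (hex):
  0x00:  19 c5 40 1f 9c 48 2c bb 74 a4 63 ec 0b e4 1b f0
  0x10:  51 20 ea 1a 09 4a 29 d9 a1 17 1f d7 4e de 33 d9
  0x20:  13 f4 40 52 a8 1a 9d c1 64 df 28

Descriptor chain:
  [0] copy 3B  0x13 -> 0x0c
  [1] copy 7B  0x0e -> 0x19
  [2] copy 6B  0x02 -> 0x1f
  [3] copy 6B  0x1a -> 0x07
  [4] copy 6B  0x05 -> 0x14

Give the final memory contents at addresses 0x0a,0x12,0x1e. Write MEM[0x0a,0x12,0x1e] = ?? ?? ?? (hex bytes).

MEM[0x0a,0x12,0x1e] = ea ea 1a

#0 dst[0x0c+3] := {0x1a,0x09,0x4a}
#1 dst[0x19+7] := {0x4a,0xf0,0x51,0x20,0xea,0x1a,0x09}
#2 dst[0x1f+6] := {0x40,0x1f,0x9c,0x48,0x2c,0xbb}
#3 dst[0x07+6] := {0xf0,0x51,0x20,0xea,0x1a,0x40}
#4 dst[0x14+6] := {0x48,0x2c,0xf0,0x51,0x20,0xea}
query mem[0x0a]=0xea, mem[0x12]=0xea, mem[0x1e]=0x1a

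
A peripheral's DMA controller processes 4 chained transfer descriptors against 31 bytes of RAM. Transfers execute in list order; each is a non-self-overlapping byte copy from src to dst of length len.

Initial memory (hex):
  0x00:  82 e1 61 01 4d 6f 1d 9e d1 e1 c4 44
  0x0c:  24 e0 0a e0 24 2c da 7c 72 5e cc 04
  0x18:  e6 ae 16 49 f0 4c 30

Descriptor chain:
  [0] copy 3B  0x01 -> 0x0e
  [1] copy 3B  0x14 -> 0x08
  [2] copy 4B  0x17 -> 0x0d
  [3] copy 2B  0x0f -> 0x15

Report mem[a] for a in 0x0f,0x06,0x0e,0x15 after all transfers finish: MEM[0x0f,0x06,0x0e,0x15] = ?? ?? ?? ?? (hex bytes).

MEM[0x0f,0x06,0x0e,0x15] = ae 1d e6 ae

D0: mem[0x0e..0x10] <- [e1 61 01]
D1: mem[0x08..0x0a] <- [72 5e cc]
D2: mem[0x0d..0x10] <- [04 e6 ae 16]
D3: mem[0x15..0x16] <- [ae 16]
query mem[0x0f]=0xae, mem[0x06]=0x1d, mem[0x0e]=0xe6, mem[0x15]=0xae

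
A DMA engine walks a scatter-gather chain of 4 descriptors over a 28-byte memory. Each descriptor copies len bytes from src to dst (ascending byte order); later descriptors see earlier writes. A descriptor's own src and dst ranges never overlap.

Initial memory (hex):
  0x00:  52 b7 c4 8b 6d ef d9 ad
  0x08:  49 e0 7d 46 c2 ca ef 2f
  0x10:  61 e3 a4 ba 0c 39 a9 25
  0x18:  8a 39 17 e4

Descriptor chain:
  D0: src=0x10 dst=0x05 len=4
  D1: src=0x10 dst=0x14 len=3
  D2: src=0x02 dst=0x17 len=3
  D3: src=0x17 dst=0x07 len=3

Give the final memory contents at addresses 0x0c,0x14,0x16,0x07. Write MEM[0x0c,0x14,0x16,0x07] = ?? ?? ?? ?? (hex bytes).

MEM[0x0c,0x14,0x16,0x07] = c2 61 a4 c4

  after D0: wrote 4B at 0x05 = 61e3a4ba
  after D1: wrote 3B at 0x14 = 61e3a4
  after D2: wrote 3B at 0x17 = c48b6d
  after D3: wrote 3B at 0x07 = c48b6d
query mem[0x0c]=0xc2, mem[0x14]=0x61, mem[0x16]=0xa4, mem[0x07]=0xc4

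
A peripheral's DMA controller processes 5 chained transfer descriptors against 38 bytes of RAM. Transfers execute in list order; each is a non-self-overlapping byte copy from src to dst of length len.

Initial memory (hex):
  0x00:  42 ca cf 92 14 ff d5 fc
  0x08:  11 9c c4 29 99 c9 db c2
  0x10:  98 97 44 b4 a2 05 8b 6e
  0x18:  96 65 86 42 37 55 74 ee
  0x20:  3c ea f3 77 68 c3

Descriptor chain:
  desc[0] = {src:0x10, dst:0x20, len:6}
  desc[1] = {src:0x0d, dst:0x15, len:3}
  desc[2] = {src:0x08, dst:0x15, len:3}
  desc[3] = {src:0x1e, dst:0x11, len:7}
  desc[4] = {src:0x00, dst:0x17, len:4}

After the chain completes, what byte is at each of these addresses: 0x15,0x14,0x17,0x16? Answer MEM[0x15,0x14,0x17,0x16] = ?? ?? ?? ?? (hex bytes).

  after D0: wrote 6B at 0x20 = 989744b4a205
  after D1: wrote 3B at 0x15 = c9dbc2
  after D2: wrote 3B at 0x15 = 119cc4
  after D3: wrote 7B at 0x11 = 74ee989744b4a2
  after D4: wrote 4B at 0x17 = 42cacf92
query mem[0x15]=0x44, mem[0x14]=0x97, mem[0x17]=0x42, mem[0x16]=0xb4

MEM[0x15,0x14,0x17,0x16] = 44 97 42 b4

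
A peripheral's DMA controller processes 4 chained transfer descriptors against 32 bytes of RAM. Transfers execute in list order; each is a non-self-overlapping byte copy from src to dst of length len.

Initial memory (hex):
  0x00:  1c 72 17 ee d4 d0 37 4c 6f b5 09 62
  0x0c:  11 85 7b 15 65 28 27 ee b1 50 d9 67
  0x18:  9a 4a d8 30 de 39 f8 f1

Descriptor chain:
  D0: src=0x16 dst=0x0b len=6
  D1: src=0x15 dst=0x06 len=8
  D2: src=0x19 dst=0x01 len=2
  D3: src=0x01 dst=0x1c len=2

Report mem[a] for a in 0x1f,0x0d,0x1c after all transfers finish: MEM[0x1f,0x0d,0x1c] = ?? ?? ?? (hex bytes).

MEM[0x1f,0x0d,0x1c] = f1 de 4a

D0: mem[0x0b..0x10] <- [d9 67 9a 4a d8 30]
D1: mem[0x06..0x0d] <- [50 d9 67 9a 4a d8 30 de]
D2: mem[0x01..0x02] <- [4a d8]
D3: mem[0x1c..0x1d] <- [4a d8]
query mem[0x1f]=0xf1, mem[0x0d]=0xde, mem[0x1c]=0x4a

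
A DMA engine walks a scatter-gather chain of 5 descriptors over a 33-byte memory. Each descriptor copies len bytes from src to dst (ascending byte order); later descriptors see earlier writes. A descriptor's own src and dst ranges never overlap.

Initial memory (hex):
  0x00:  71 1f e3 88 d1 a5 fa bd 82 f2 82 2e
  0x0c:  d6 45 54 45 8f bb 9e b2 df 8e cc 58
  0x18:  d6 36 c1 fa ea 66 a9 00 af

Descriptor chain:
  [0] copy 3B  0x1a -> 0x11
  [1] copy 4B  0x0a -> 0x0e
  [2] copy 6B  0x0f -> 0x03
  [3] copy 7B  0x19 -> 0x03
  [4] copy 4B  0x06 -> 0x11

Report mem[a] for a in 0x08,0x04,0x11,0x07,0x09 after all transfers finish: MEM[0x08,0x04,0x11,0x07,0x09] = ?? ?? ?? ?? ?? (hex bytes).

  after D0: wrote 3B at 0x11 = c1faea
  after D1: wrote 4B at 0x0e = 822ed645
  after D2: wrote 6B at 0x03 = 2ed645faeadf
  after D3: wrote 7B at 0x03 = 36c1faea66a900
  after D4: wrote 4B at 0x11 = ea66a900
query mem[0x08]=0xa9, mem[0x04]=0xc1, mem[0x11]=0xea, mem[0x07]=0x66, mem[0x09]=0x00

MEM[0x08,0x04,0x11,0x07,0x09] = a9 c1 ea 66 00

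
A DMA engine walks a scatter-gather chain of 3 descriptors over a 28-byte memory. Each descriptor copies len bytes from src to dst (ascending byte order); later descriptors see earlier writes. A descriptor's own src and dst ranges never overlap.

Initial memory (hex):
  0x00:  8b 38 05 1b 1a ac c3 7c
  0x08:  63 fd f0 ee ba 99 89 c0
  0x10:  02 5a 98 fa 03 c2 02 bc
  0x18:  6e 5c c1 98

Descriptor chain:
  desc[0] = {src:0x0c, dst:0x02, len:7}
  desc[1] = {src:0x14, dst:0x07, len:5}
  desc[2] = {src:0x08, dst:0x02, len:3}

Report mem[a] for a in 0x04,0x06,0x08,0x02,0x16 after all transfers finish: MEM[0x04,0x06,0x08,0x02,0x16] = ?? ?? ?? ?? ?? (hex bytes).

MEM[0x04,0x06,0x08,0x02,0x16] = bc 02 c2 c2 02

[0] 0x0c->0x02 len=7 : ba 99 89 c0 02 5a 98
[1] 0x14->0x07 len=5 : 03 c2 02 bc 6e
[2] 0x08->0x02 len=3 : c2 02 bc
query mem[0x04]=0xbc, mem[0x06]=0x02, mem[0x08]=0xc2, mem[0x02]=0xc2, mem[0x16]=0x02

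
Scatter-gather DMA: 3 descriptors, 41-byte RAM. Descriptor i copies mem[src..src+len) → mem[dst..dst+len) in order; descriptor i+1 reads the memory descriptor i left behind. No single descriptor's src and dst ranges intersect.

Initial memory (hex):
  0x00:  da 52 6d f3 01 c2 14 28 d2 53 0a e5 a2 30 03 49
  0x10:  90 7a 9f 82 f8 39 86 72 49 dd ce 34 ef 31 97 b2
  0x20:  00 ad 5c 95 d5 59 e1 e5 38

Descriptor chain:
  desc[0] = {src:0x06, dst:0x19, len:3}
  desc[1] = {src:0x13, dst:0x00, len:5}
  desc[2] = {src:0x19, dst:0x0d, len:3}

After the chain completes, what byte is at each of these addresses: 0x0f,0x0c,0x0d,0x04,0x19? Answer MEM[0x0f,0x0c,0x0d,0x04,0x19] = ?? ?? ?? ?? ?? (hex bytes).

MEM[0x0f,0x0c,0x0d,0x04,0x19] = d2 a2 14 72 14

D0: mem[0x19..0x1b] <- [14 28 d2]
D1: mem[0x00..0x04] <- [82 f8 39 86 72]
D2: mem[0x0d..0x0f] <- [14 28 d2]
query mem[0x0f]=0xd2, mem[0x0c]=0xa2, mem[0x0d]=0x14, mem[0x04]=0x72, mem[0x19]=0x14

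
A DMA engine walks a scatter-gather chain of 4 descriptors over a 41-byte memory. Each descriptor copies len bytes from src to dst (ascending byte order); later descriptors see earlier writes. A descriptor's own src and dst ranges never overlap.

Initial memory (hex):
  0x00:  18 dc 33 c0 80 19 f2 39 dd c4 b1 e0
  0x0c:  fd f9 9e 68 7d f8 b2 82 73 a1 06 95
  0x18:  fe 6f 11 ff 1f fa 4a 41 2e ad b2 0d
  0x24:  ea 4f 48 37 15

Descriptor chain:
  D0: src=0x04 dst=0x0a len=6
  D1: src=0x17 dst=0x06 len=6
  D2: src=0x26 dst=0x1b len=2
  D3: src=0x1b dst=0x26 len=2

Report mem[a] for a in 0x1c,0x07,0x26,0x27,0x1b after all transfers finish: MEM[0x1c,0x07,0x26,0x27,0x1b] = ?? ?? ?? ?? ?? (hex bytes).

MEM[0x1c,0x07,0x26,0x27,0x1b] = 37 fe 48 37 48

[0] 0x04->0x0a len=6 : 80 19 f2 39 dd c4
[1] 0x17->0x06 len=6 : 95 fe 6f 11 ff 1f
[2] 0x26->0x1b len=2 : 48 37
[3] 0x1b->0x26 len=2 : 48 37
query mem[0x1c]=0x37, mem[0x07]=0xfe, mem[0x26]=0x48, mem[0x27]=0x37, mem[0x1b]=0x48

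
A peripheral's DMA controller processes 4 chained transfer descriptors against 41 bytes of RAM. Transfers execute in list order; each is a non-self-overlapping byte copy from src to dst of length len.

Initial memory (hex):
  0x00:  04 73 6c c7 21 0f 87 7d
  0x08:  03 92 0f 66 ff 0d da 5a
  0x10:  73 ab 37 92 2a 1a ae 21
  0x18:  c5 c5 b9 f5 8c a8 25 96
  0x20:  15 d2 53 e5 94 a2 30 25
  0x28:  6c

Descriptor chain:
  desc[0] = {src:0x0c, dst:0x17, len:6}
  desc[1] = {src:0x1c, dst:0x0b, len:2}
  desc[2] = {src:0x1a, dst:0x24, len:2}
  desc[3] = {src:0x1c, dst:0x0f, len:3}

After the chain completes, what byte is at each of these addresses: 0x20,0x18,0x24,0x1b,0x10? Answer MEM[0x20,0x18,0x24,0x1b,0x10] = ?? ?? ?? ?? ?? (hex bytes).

MEM[0x20,0x18,0x24,0x1b,0x10] = 15 0d 5a 73 a8

[0] 0x0c->0x17 len=6 : ff 0d da 5a 73 ab
[1] 0x1c->0x0b len=2 : ab a8
[2] 0x1a->0x24 len=2 : 5a 73
[3] 0x1c->0x0f len=3 : ab a8 25
query mem[0x20]=0x15, mem[0x18]=0x0d, mem[0x24]=0x5a, mem[0x1b]=0x73, mem[0x10]=0xa8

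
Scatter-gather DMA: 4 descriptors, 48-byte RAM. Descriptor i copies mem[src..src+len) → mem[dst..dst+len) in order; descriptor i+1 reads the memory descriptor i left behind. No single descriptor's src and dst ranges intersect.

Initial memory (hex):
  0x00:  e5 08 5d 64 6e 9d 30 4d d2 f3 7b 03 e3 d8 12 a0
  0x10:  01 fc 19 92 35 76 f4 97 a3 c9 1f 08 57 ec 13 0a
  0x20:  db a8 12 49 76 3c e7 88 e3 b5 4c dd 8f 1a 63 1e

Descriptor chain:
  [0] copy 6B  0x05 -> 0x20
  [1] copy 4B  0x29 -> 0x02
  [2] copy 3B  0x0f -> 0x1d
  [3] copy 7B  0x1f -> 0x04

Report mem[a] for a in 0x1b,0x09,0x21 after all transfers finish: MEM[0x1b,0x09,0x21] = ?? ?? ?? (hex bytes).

MEM[0x1b,0x09,0x21] = 08 f3 30

[0] 0x05->0x20 len=6 : 9d 30 4d d2 f3 7b
[1] 0x29->0x02 len=4 : b5 4c dd 8f
[2] 0x0f->0x1d len=3 : a0 01 fc
[3] 0x1f->0x04 len=7 : fc 9d 30 4d d2 f3 7b
query mem[0x1b]=0x08, mem[0x09]=0xf3, mem[0x21]=0x30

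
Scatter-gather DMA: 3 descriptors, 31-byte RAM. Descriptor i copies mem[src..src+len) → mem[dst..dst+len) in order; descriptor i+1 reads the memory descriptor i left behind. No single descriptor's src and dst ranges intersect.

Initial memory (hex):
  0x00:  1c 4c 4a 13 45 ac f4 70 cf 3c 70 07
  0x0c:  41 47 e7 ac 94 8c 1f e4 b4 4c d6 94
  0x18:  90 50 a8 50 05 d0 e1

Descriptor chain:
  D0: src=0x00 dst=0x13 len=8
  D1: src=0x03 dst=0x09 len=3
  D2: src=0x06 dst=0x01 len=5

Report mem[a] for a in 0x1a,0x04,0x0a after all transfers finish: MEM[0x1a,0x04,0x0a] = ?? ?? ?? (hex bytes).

MEM[0x1a,0x04,0x0a] = 70 13 45

  after D0: wrote 8B at 0x13 = 1c4c4a1345acf470
  after D1: wrote 3B at 0x09 = 1345ac
  after D2: wrote 5B at 0x01 = f470cf1345
query mem[0x1a]=0x70, mem[0x04]=0x13, mem[0x0a]=0x45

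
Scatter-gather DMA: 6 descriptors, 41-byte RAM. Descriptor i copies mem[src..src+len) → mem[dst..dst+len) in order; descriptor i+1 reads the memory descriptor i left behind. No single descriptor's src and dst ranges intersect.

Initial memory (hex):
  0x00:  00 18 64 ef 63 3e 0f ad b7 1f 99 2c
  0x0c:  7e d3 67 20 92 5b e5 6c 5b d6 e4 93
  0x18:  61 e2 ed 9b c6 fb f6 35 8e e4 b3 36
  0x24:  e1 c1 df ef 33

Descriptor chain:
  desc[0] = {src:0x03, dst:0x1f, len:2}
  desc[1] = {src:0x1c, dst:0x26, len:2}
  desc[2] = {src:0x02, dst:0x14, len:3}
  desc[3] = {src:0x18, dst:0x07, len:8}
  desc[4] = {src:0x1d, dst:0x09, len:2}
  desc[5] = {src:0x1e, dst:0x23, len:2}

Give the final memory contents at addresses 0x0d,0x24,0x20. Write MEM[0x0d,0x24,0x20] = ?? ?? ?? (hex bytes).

MEM[0x0d,0x24,0x20] = f6 ef 63

#0 dst[0x1f+2] := {0xef,0x63}
#1 dst[0x26+2] := {0xc6,0xfb}
#2 dst[0x14+3] := {0x64,0xef,0x63}
#3 dst[0x07+8] := {0x61,0xe2,0xed,0x9b,0xc6,0xfb,0xf6,0xef}
#4 dst[0x09+2] := {0xfb,0xf6}
#5 dst[0x23+2] := {0xf6,0xef}
query mem[0x0d]=0xf6, mem[0x24]=0xef, mem[0x20]=0x63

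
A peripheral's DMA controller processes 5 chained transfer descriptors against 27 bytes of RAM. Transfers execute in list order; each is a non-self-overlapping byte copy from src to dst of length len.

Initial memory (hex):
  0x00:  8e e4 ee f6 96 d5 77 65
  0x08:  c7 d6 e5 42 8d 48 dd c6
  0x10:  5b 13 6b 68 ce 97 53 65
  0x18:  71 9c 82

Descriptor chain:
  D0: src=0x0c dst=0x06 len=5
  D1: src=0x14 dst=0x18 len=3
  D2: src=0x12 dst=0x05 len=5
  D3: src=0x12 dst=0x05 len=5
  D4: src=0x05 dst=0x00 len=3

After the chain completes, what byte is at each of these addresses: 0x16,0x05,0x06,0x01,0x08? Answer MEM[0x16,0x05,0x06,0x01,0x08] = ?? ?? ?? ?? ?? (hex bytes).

[0] 0x0c->0x06 len=5 : 8d 48 dd c6 5b
[1] 0x14->0x18 len=3 : ce 97 53
[2] 0x12->0x05 len=5 : 6b 68 ce 97 53
[3] 0x12->0x05 len=5 : 6b 68 ce 97 53
[4] 0x05->0x00 len=3 : 6b 68 ce
query mem[0x16]=0x53, mem[0x05]=0x6b, mem[0x06]=0x68, mem[0x01]=0x68, mem[0x08]=0x97

MEM[0x16,0x05,0x06,0x01,0x08] = 53 6b 68 68 97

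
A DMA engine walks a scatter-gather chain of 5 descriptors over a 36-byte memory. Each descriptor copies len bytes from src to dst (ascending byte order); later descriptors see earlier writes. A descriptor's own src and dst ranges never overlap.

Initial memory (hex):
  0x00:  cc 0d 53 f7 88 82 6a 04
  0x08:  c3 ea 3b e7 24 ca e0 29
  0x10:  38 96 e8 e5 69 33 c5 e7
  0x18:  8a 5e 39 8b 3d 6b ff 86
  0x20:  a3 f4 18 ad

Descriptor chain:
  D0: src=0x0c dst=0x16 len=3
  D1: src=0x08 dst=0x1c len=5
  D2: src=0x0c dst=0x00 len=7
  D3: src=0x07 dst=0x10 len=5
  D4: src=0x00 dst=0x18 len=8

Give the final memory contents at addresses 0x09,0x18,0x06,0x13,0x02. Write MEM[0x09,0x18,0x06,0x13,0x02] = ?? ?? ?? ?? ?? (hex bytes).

MEM[0x09,0x18,0x06,0x13,0x02] = ea 24 e8 3b e0

D0: mem[0x16..0x18] <- [24 ca e0]
D1: mem[0x1c..0x20] <- [c3 ea 3b e7 24]
D2: mem[0x00..0x06] <- [24 ca e0 29 38 96 e8]
D3: mem[0x10..0x14] <- [04 c3 ea 3b e7]
D4: mem[0x18..0x1f] <- [24 ca e0 29 38 96 e8 04]
query mem[0x09]=0xea, mem[0x18]=0x24, mem[0x06]=0xe8, mem[0x13]=0x3b, mem[0x02]=0xe0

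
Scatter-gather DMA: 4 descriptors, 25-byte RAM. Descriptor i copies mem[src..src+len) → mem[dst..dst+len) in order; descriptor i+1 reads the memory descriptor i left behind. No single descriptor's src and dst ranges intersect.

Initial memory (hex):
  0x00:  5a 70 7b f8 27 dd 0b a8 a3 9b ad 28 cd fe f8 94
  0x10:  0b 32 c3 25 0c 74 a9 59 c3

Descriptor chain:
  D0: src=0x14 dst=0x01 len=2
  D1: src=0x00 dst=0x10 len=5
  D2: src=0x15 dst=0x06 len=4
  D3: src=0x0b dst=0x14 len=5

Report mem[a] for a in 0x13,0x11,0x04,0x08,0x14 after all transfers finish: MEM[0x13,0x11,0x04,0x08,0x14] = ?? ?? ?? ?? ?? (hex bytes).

#0 dst[0x01+2] := {0x0c,0x74}
#1 dst[0x10+5] := {0x5a,0x0c,0x74,0xf8,0x27}
#2 dst[0x06+4] := {0x74,0xa9,0x59,0xc3}
#3 dst[0x14+5] := {0x28,0xcd,0xfe,0xf8,0x94}
query mem[0x13]=0xf8, mem[0x11]=0x0c, mem[0x04]=0x27, mem[0x08]=0x59, mem[0x14]=0x28

MEM[0x13,0x11,0x04,0x08,0x14] = f8 0c 27 59 28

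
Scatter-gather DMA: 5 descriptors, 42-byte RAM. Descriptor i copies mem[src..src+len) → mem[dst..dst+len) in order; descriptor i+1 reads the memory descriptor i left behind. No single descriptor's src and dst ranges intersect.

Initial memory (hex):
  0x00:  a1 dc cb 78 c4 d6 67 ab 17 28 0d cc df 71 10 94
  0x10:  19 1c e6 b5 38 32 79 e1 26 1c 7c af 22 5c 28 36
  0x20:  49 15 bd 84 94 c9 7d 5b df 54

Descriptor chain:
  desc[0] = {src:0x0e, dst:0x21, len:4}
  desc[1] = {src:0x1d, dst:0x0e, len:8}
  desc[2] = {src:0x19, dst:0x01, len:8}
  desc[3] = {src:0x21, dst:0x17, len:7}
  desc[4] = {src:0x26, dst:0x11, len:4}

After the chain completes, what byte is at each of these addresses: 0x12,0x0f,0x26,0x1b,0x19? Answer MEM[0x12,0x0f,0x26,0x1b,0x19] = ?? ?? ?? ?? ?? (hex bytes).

#0 dst[0x21+4] := {0x10,0x94,0x19,0x1c}
#1 dst[0x0e+8] := {0x5c,0x28,0x36,0x49,0x10,0x94,0x19,0x1c}
#2 dst[0x01+8] := {0x1c,0x7c,0xaf,0x22,0x5c,0x28,0x36,0x49}
#3 dst[0x17+7] := {0x10,0x94,0x19,0x1c,0xc9,0x7d,0x5b}
#4 dst[0x11+4] := {0x7d,0x5b,0xdf,0x54}
query mem[0x12]=0x5b, mem[0x0f]=0x28, mem[0x26]=0x7d, mem[0x1b]=0xc9, mem[0x19]=0x19

MEM[0x12,0x0f,0x26,0x1b,0x19] = 5b 28 7d c9 19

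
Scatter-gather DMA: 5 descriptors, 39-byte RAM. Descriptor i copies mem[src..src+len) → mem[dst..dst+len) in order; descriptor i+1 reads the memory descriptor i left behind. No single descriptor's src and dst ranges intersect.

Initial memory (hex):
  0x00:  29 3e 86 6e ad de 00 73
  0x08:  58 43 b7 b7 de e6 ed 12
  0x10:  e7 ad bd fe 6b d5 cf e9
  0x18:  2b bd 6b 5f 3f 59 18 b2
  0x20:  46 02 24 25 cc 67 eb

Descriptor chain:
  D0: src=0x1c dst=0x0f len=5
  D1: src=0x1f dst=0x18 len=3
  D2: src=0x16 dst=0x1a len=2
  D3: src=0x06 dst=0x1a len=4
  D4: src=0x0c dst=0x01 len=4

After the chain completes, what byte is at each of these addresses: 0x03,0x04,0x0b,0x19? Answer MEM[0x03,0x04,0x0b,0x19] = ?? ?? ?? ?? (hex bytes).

MEM[0x03,0x04,0x0b,0x19] = ed 3f b7 46

D0: mem[0x0f..0x13] <- [3f 59 18 b2 46]
D1: mem[0x18..0x1a] <- [b2 46 02]
D2: mem[0x1a..0x1b] <- [cf e9]
D3: mem[0x1a..0x1d] <- [00 73 58 43]
D4: mem[0x01..0x04] <- [de e6 ed 3f]
query mem[0x03]=0xed, mem[0x04]=0x3f, mem[0x0b]=0xb7, mem[0x19]=0x46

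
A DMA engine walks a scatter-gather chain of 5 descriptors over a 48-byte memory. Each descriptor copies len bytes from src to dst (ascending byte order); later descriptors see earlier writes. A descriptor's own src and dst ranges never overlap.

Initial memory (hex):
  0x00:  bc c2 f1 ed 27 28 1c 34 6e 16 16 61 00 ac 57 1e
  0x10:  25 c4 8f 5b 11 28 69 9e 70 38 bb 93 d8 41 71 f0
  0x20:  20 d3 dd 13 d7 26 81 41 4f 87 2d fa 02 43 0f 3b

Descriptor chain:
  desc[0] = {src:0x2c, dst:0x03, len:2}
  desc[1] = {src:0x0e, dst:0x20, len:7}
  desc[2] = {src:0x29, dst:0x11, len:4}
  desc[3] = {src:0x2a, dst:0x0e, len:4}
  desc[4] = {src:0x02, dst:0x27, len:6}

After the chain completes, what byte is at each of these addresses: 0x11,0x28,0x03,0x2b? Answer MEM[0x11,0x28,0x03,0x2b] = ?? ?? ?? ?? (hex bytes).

MEM[0x11,0x28,0x03,0x2b] = 43 02 02 1c

D0: mem[0x03..0x04] <- [02 43]
D1: mem[0x20..0x26] <- [57 1e 25 c4 8f 5b 11]
D2: mem[0x11..0x14] <- [87 2d fa 02]
D3: mem[0x0e..0x11] <- [2d fa 02 43]
D4: mem[0x27..0x2c] <- [f1 02 43 28 1c 34]
query mem[0x11]=0x43, mem[0x28]=0x02, mem[0x03]=0x02, mem[0x2b]=0x1c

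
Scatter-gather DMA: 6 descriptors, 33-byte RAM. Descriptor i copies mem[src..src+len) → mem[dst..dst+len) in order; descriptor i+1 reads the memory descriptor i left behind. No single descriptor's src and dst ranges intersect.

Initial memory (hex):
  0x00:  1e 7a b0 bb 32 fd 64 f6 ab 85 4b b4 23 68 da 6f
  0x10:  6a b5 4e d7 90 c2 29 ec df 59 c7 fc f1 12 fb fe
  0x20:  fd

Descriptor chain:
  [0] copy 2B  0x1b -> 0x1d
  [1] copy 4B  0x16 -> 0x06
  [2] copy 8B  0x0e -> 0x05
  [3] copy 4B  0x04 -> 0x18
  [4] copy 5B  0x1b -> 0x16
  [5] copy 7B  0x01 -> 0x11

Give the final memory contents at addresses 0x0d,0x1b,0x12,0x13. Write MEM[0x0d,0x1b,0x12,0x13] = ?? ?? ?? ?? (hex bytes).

D0: mem[0x1d..0x1e] <- [fc f1]
D1: mem[0x06..0x09] <- [29 ec df 59]
D2: mem[0x05..0x0c] <- [da 6f 6a b5 4e d7 90 c2]
D3: mem[0x18..0x1b] <- [32 da 6f 6a]
D4: mem[0x16..0x1a] <- [6a f1 fc f1 fe]
D5: mem[0x11..0x17] <- [7a b0 bb 32 da 6f 6a]
query mem[0x0d]=0x68, mem[0x1b]=0x6a, mem[0x12]=0xb0, mem[0x13]=0xbb

MEM[0x0d,0x1b,0x12,0x13] = 68 6a b0 bb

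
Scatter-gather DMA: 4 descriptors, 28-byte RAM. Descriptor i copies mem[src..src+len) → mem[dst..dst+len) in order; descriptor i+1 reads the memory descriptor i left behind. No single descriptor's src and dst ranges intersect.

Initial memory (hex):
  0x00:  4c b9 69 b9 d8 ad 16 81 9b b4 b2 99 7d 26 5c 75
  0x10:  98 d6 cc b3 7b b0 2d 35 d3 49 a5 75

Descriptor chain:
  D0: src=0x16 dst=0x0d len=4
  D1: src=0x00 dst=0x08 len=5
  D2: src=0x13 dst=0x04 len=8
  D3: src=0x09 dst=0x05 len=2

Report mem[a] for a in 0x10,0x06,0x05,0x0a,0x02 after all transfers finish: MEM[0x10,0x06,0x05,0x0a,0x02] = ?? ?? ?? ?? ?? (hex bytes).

#0 dst[0x0d+4] := {0x2d,0x35,0xd3,0x49}
#1 dst[0x08+5] := {0x4c,0xb9,0x69,0xb9,0xd8}
#2 dst[0x04+8] := {0xb3,0x7b,0xb0,0x2d,0x35,0xd3,0x49,0xa5}
#3 dst[0x05+2] := {0xd3,0x49}
query mem[0x10]=0x49, mem[0x06]=0x49, mem[0x05]=0xd3, mem[0x0a]=0x49, mem[0x02]=0x69

MEM[0x10,0x06,0x05,0x0a,0x02] = 49 49 d3 49 69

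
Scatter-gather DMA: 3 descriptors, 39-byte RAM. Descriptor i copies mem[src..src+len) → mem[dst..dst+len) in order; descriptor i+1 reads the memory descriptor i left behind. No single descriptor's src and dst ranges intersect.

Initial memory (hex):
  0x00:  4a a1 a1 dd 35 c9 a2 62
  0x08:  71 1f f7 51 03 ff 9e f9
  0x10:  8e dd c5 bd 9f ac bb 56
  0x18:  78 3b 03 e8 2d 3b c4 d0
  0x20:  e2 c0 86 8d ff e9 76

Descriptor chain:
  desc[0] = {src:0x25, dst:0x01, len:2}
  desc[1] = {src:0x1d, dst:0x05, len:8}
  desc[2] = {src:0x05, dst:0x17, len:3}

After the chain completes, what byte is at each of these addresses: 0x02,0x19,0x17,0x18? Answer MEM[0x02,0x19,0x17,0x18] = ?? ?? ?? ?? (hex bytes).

D0: mem[0x01..0x02] <- [e9 76]
D1: mem[0x05..0x0c] <- [3b c4 d0 e2 c0 86 8d ff]
D2: mem[0x17..0x19] <- [3b c4 d0]
query mem[0x02]=0x76, mem[0x19]=0xd0, mem[0x17]=0x3b, mem[0x18]=0xc4

MEM[0x02,0x19,0x17,0x18] = 76 d0 3b c4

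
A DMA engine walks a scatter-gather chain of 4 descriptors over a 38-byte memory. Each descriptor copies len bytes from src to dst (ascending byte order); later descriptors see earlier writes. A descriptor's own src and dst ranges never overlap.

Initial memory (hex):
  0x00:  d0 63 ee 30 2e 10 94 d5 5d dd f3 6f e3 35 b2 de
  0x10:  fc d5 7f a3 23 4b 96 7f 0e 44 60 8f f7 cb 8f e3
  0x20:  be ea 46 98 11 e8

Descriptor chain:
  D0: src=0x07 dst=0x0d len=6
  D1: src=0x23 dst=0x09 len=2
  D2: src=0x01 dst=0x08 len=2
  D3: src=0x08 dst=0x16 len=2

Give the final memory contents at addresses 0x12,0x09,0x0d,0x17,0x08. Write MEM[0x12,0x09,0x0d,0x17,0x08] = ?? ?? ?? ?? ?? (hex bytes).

MEM[0x12,0x09,0x0d,0x17,0x08] = e3 ee d5 ee 63

D0: mem[0x0d..0x12] <- [d5 5d dd f3 6f e3]
D1: mem[0x09..0x0a] <- [98 11]
D2: mem[0x08..0x09] <- [63 ee]
D3: mem[0x16..0x17] <- [63 ee]
query mem[0x12]=0xe3, mem[0x09]=0xee, mem[0x0d]=0xd5, mem[0x17]=0xee, mem[0x08]=0x63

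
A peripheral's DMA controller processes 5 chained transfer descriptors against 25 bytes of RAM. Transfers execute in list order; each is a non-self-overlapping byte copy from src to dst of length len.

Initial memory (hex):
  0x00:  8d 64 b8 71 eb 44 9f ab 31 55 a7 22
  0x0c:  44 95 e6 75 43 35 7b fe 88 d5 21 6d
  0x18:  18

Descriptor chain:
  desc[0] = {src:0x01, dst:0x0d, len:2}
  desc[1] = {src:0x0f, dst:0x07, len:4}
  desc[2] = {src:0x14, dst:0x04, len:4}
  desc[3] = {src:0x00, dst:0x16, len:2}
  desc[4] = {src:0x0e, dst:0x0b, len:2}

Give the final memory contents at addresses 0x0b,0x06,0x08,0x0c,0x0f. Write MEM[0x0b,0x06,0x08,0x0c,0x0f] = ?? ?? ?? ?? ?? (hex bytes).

MEM[0x0b,0x06,0x08,0x0c,0x0f] = b8 21 43 75 75

D0: mem[0x0d..0x0e] <- [64 b8]
D1: mem[0x07..0x0a] <- [75 43 35 7b]
D2: mem[0x04..0x07] <- [88 d5 21 6d]
D3: mem[0x16..0x17] <- [8d 64]
D4: mem[0x0b..0x0c] <- [b8 75]
query mem[0x0b]=0xb8, mem[0x06]=0x21, mem[0x08]=0x43, mem[0x0c]=0x75, mem[0x0f]=0x75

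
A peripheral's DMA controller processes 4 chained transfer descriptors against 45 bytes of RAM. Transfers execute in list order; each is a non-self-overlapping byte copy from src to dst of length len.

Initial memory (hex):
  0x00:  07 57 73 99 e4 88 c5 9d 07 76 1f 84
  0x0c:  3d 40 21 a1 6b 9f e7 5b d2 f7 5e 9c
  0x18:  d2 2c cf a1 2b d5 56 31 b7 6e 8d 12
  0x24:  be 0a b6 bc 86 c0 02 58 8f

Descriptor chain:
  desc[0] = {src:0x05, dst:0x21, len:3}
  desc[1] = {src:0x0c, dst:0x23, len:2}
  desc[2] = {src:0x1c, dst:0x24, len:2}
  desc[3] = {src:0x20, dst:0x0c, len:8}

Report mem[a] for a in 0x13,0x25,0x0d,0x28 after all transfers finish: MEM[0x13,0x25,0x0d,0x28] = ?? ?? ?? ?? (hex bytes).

MEM[0x13,0x25,0x0d,0x28] = bc d5 88 86

[0] 0x05->0x21 len=3 : 88 c5 9d
[1] 0x0c->0x23 len=2 : 3d 40
[2] 0x1c->0x24 len=2 : 2b d5
[3] 0x20->0x0c len=8 : b7 88 c5 3d 2b d5 b6 bc
query mem[0x13]=0xbc, mem[0x25]=0xd5, mem[0x0d]=0x88, mem[0x28]=0x86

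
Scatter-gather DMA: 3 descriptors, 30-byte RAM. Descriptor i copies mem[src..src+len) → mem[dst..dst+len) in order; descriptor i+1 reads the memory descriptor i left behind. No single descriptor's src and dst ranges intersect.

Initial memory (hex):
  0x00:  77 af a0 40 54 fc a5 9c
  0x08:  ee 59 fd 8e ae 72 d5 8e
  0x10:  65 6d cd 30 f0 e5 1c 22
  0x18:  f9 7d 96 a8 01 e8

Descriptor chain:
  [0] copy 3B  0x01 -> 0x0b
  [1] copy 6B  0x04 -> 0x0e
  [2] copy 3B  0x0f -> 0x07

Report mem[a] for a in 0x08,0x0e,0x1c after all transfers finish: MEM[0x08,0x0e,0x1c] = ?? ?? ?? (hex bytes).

D0: mem[0x0b..0x0d] <- [af a0 40]
D1: mem[0x0e..0x13] <- [54 fc a5 9c ee 59]
D2: mem[0x07..0x09] <- [fc a5 9c]
query mem[0x08]=0xa5, mem[0x0e]=0x54, mem[0x1c]=0x01

MEM[0x08,0x0e,0x1c] = a5 54 01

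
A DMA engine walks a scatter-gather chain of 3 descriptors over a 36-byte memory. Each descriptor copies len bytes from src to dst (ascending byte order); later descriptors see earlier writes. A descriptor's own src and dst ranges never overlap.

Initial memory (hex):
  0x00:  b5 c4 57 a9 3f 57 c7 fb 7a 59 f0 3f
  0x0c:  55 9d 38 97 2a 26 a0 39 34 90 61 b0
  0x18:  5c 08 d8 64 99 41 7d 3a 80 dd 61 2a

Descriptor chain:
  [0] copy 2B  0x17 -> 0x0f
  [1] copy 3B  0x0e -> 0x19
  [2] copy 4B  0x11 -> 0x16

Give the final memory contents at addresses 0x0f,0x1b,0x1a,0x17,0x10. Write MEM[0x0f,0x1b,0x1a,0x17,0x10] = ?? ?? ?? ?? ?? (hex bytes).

#0 dst[0x0f+2] := {0xb0,0x5c}
#1 dst[0x19+3] := {0x38,0xb0,0x5c}
#2 dst[0x16+4] := {0x26,0xa0,0x39,0x34}
query mem[0x0f]=0xb0, mem[0x1b]=0x5c, mem[0x1a]=0xb0, mem[0x17]=0xa0, mem[0x10]=0x5c

MEM[0x0f,0x1b,0x1a,0x17,0x10] = b0 5c b0 a0 5c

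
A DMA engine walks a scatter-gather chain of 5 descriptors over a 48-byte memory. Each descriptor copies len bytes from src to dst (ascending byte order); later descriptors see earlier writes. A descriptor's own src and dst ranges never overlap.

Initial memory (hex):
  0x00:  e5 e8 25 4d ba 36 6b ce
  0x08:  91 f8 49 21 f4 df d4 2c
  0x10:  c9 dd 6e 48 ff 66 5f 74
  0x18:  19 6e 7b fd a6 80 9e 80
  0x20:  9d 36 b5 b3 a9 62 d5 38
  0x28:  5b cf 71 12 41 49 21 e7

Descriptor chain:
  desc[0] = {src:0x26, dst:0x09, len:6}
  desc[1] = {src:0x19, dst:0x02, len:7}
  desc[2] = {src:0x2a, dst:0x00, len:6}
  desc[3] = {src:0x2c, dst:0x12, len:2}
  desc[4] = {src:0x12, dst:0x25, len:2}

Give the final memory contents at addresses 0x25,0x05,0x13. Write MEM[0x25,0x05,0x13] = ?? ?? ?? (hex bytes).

MEM[0x25,0x05,0x13] = 41 e7 49

D0: mem[0x09..0x0e] <- [d5 38 5b cf 71 12]
D1: mem[0x02..0x08] <- [6e 7b fd a6 80 9e 80]
D2: mem[0x00..0x05] <- [71 12 41 49 21 e7]
D3: mem[0x12..0x13] <- [41 49]
D4: mem[0x25..0x26] <- [41 49]
query mem[0x25]=0x41, mem[0x05]=0xe7, mem[0x13]=0x49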